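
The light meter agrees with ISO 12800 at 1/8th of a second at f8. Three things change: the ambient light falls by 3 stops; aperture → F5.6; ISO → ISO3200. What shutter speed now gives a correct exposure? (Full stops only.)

2 s

Scene light: 3 stops darker.
Aperture: f/8 → f/5.6 — 1 stop wider (brighter).
ISO: 12800 → 6400 → 3200 — 2 stops dropped (darker).
Net so far: 4 stops darker. Shutter speed: 1/8 → 1/4 → 1/2 → 1 → 2.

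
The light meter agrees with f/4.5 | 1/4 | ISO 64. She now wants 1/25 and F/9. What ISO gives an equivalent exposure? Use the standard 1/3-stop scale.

ISO 1600

Shutter speed: 1/4 → 1/5 → 1/6 → 1/8 → 1/10 → 1/13 → 1/15 → 1/20 → 1/25 — 2 2/3 stops shorter (darker).
Aperture: f/4.5 → f/5 → f/5.6 → f/6.3 → f/7.1 → f/8 → f/9 — 2 stops smaller aperture (darker).
Net change so far: 4 2/3 stops darker. Offset with the ISO: 64 → 80 → 100 → 125 → 160 → 200 → 250 → 320 → 400 → 500 → 640 → 800 → 1000 → 1250 → 1600.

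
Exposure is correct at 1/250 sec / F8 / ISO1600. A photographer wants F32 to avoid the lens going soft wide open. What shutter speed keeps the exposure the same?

1/15s

Aperture: f/8 → f/11 → f/16 → f/22 → f/32 — 4 stops stopped down (darker).
Need 4 stops brighter from the shutter speed: 1/250 → 1/125 → 1/60 → 1/30 → 1/15.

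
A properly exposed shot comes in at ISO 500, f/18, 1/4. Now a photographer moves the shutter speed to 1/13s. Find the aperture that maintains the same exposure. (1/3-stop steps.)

f/10

Shutter speed: 1/4 → 1/5 → 1/6 → 1/8 → 1/10 → 1/13 — 1 2/3 stops shorter (darker).
Need 1 2/3 stops brighter from the aperture: f/18 → f/16 → f/14 → f/13 → f/11 → f/10.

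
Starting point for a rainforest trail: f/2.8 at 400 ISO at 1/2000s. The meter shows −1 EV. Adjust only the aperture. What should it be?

f/2

Underexposed by 1 stop → need 1 stop brighter.
Aperture: f/2.8 → f/2.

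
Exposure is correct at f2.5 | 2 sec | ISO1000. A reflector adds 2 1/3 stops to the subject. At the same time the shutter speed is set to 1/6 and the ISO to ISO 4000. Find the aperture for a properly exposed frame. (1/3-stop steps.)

Scene light: 2 1/3 stops brighter.
Shutter speed: 2 → 1.6 → 1.3 → 1 → 0.8 → 0.6 → 0.5 → 0.4 → 0.3 → 1/4 → 1/5 → 1/6 — 3 2/3 stops faster (darker).
ISO: 1000 → 1250 → 1600 → 2000 → 2500 → 3200 → 4000 — 2 stops higher (brighter).
Net so far: 2/3 stop brighter. Aperture: f/2.5 → f/2.8 → f/3.2.

f/3.2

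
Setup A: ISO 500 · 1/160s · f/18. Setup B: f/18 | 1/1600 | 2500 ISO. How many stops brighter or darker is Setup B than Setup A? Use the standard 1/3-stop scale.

Aperture: unchanged.
Shutter speed: 1/160 → 1/200 → 1/250 → 1/320 → 1/400 → 1/500 → 1/640 → 1/800 → 1/1000 → 1/1250 → 1/1600 — 3 1/3 stops shorter (darker).
ISO: 500 → 640 → 800 → 1000 → 1250 → 1600 → 2000 → 2500 — 2 1/3 stops higher (brighter).
Net: −3 1/3 +2 1/3 = −1 stop.

1 stop darker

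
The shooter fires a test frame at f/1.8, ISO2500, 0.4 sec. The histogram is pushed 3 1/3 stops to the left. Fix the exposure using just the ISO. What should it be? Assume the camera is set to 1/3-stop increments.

ISO 25600

Underexposed by 3 1/3 stops → need 3 1/3 stops brighter.
ISO: 2500 → 3200 → 4000 → 5000 → 6400 → 8000 → 10000 → 12800 → 16000 → 20000 → 25600.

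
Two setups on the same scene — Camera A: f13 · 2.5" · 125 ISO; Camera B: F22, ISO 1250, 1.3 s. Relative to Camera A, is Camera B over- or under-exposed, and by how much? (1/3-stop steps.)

Aperture: f/13 → f/14 → f/16 → f/18 → f/20 → f/22 — 1 2/3 stops stopped down (darker).
Shutter speed: 2.5 → 2 → 1.6 → 1.3 — 1 stop faster (darker).
ISO: 125 → 160 → 200 → 250 → 320 → 400 → 500 → 640 → 800 → 1000 → 1250 — 3 1/3 stops higher (brighter).
Net: −1 2/3 −1 +3 1/3 = +2/3 stops.

2/3 stop brighter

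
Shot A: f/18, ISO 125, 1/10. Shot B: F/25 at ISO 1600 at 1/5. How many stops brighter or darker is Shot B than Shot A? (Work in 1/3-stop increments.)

3 2/3 stops brighter

Aperture: f/18 → f/20 → f/22 → f/25 — 1 stop smaller aperture (darker).
Shutter speed: 1/10 → 1/8 → 1/6 → 1/5 — 1 stop longer (brighter).
ISO: 125 → 160 → 200 → 250 → 320 → 400 → 500 → 640 → 800 → 1000 → 1250 → 1600 — 3 2/3 stops higher (brighter).
Net: −1 +1 +3 2/3 = +3 2/3 stops.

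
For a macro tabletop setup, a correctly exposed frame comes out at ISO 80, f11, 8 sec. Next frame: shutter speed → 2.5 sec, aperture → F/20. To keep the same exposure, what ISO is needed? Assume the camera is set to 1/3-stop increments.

ISO 800

Shutter speed: 8 → 6 → 5 → 4 → 3.2 → 2.5 — 1 2/3 stops shorter (darker).
Aperture: f/11 → f/13 → f/14 → f/16 → f/18 → f/20 — 1 2/3 stops smaller aperture (darker).
Net change so far: 3 1/3 stops darker. Offset with the ISO: 80 → 100 → 125 → 160 → 200 → 250 → 320 → 400 → 500 → 640 → 800.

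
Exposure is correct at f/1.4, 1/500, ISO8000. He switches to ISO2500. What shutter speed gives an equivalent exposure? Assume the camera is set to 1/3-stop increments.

1/160s

ISO: 8000 → 6400 → 5000 → 4000 → 3200 → 2500 — 1 2/3 stops lower (darker).
Need 1 2/3 stops brighter from the shutter speed: 1/500 → 1/400 → 1/320 → 1/250 → 1/200 → 1/160.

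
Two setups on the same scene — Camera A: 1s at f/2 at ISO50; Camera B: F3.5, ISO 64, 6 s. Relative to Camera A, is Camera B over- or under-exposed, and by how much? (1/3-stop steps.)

1 1/3 stops brighter

Aperture: f/2 → f/2.2 → f/2.5 → f/2.8 → f/3.2 → f/3.5 — 1 2/3 stops smaller aperture (darker).
Shutter speed: 1 → 1.3 → 1.6 → 2 → 2.5 → 3.2 → 4 → 5 → 6 — 2 2/3 stops longer (brighter).
ISO: 50 → 64 — 1/3 stop higher (brighter).
Net: −1 2/3 +2 2/3 +1/3 = +1 1/3 stops.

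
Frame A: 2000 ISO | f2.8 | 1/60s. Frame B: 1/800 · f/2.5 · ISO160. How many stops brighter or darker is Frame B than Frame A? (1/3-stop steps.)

Aperture: f/2.8 → f/2.5 — 1/3 stop wider (brighter).
Shutter speed: 1/60 → 1/80 → 1/100 → 1/125 → 1/160 → 1/200 → 1/250 → 1/320 → 1/400 → 1/500 → 1/640 → 1/800 — 3 2/3 stops faster (darker).
ISO: 2000 → 1600 → 1250 → 1000 → 800 → 640 → 500 → 400 → 320 → 250 → 200 → 160 — 3 2/3 stops dropped (darker).
Net: +1/3 −3 2/3 −3 2/3 = −7 stops.

7 stops darker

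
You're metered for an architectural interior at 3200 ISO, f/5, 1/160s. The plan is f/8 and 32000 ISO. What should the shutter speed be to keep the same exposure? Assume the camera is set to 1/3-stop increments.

1/640s

Aperture: f/5 → f/5.6 → f/6.3 → f/7.1 → f/8 — 1 1/3 stops narrower (darker).
ISO: 3200 → 4000 → 5000 → 6400 → 8000 → 10000 → 12800 → 16000 → 20000 → 25600 → 32000 — 3 1/3 stops higher (brighter).
Net change so far: 2 stops brighter. Offset with the shutter speed: 1/160 → 1/200 → 1/250 → 1/320 → 1/400 → 1/500 → 1/640.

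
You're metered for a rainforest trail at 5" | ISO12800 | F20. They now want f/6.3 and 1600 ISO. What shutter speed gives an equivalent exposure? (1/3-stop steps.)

4 s

Aperture: f/20 → f/18 → f/16 → f/14 → f/13 → f/11 → f/10 → f/9 → f/8 → f/7.1 → f/6.3 — 3 1/3 stops opened up (brighter).
ISO: 12800 → 10000 → 8000 → 6400 → 5000 → 4000 → 3200 → 2500 → 2000 → 1600 — 3 stops dropped (darker).
Net change so far: 1/3 stop brighter. Offset with the shutter speed: 5 → 4.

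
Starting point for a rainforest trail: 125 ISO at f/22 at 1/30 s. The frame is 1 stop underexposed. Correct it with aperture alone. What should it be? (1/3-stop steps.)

f/16

Underexposed by 1 stop → need 1 stop brighter.
Aperture: f/22 → f/20 → f/18 → f/16.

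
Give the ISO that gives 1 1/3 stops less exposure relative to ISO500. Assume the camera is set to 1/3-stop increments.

ISO: 500 → 400 → 320 → 250 → 200 — 1 1/3 stops dropped (darker).

ISO 200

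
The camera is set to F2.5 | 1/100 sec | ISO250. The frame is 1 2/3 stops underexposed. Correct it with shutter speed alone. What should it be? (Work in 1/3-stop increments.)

Underexposed by 1 2/3 stops → need 1 2/3 stops brighter.
Shutter speed: 1/100 → 1/80 → 1/60 → 1/50 → 1/40 → 1/30.

1/30s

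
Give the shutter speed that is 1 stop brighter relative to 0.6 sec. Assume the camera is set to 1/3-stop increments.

1.3 s

Shutter speed: 0.6 → 0.8 → 1 → 1.3 — 1 stop longer (brighter).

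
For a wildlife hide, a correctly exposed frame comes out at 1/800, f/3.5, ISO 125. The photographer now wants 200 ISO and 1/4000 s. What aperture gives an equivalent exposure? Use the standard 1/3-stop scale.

f/2

ISO: 125 → 160 → 200 — 2/3 stop higher (brighter).
Shutter speed: 1/800 → 1/1000 → 1/1250 → 1/1600 → 1/2000 → 1/2500 → 1/3200 → 1/4000 — 2 1/3 stops shorter (darker).
Net change so far: 1 2/3 stops darker. Offset with the aperture: f/3.5 → f/3.2 → f/2.8 → f/2.5 → f/2.2 → f/2.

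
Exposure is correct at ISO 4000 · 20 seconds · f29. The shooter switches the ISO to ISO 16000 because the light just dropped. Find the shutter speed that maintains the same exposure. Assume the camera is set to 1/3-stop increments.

5 s

ISO: 4000 → 5000 → 6400 → 8000 → 10000 → 12800 → 16000 — 2 stops raised (brighter).
Need 2 stops darker from the shutter speed: 20 → 15 → 13 → 10 → 8 → 6 → 5.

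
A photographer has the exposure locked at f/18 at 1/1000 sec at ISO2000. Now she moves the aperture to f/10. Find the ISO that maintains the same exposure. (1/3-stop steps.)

ISO 640

Aperture: f/18 → f/16 → f/14 → f/13 → f/11 → f/10 — 1 2/3 stops wider (brighter).
Need 1 2/3 stops darker from the ISO: 2000 → 1600 → 1250 → 1000 → 800 → 640.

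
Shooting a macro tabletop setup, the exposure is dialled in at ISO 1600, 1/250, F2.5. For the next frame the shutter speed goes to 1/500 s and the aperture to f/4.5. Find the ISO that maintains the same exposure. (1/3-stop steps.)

Shutter speed: 1/250 → 1/320 → 1/400 → 1/500 — 1 stop faster (darker).
Aperture: f/2.5 → f/2.8 → f/3.2 → f/3.5 → f/4 → f/4.5 — 1 2/3 stops smaller aperture (darker).
Net change so far: 2 2/3 stops darker. Offset with the ISO: 1600 → 2000 → 2500 → 3200 → 4000 → 5000 → 6400 → 8000 → 10000.

ISO 10000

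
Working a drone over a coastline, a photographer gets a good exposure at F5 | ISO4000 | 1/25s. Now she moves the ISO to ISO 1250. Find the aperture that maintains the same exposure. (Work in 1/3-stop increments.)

f/2.8

ISO: 4000 → 3200 → 2500 → 2000 → 1600 → 1250 — 1 2/3 stops lower (darker).
Need 1 2/3 stops brighter from the aperture: f/5 → f/4.5 → f/4 → f/3.5 → f/3.2 → f/2.8.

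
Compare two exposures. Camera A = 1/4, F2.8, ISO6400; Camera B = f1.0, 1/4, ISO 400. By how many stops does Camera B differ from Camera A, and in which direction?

1 stop darker

Aperture: f/2.8 → f/2 → f/1.4 → f/1.0 — 3 stops larger aperture (brighter).
Shutter speed: unchanged.
ISO: 6400 → 3200 → 1600 → 800 → 400 — 4 stops dropped (darker).
Net: +3 −4 = −1 stop.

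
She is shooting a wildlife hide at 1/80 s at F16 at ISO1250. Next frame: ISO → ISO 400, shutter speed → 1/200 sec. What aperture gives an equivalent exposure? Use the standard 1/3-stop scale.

ISO: 1250 → 1000 → 800 → 640 → 500 → 400 — 1 2/3 stops lower (darker).
Shutter speed: 1/80 → 1/100 → 1/125 → 1/160 → 1/200 — 1 1/3 stops shorter (darker).
Net change so far: 3 stops darker. Offset with the aperture: f/16 → f/14 → f/13 → f/11 → f/10 → f/9 → f/8 → f/7.1 → f/6.3 → f/5.6.

f/5.6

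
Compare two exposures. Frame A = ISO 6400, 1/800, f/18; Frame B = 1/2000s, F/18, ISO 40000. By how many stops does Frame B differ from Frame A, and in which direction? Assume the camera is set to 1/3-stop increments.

Aperture: unchanged.
Shutter speed: 1/800 → 1/1000 → 1/1250 → 1/1600 → 1/2000 — 1 1/3 stops shorter (darker).
ISO: 6400 → 8000 → 10000 → 12800 → 16000 → 20000 → 25600 → 32000 → 40000 — 2 2/3 stops raised (brighter).
Net: −1 1/3 +2 2/3 = +1 1/3 stops.

1 1/3 stops brighter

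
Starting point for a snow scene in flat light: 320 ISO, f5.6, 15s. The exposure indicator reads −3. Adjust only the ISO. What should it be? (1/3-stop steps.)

ISO 2500

Underexposed by 3 stops → need 3 stops brighter.
ISO: 320 → 400 → 500 → 640 → 800 → 1000 → 1250 → 1600 → 2000 → 2500.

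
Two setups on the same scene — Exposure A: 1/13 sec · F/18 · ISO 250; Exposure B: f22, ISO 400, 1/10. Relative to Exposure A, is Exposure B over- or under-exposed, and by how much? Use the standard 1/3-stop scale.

1/3 stop brighter

Aperture: f/18 → f/20 → f/22 — 2/3 stop stopped down (darker).
Shutter speed: 1/13 → 1/10 — 1/3 stop longer (brighter).
ISO: 250 → 320 → 400 — 2/3 stop raised (brighter).
Net: −2/3 +1/3 +2/3 = +1/3 stops.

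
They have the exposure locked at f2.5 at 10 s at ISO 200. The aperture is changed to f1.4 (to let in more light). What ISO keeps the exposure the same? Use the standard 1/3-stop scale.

Aperture: f/2.5 → f/2.2 → f/2 → f/1.8 → f/1.6 → f/1.4 — 1 2/3 stops larger aperture (brighter).
Need 1 2/3 stops darker from the ISO: 200 → 160 → 125 → 100 → 80 → 64.

ISO 64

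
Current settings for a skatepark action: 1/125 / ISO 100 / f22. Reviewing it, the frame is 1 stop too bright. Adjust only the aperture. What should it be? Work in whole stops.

Overexposed by 1 stop → need 1 stop darker.
Aperture: f/22 → f/32.

f/32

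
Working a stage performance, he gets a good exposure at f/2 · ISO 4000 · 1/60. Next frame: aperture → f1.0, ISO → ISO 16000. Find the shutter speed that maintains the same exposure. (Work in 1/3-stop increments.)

Aperture: f/2 → f/1.8 → f/1.6 → f/1.4 → f/1.2 → f/1.1 → f/1.0 — 2 stops opened up (brighter).
ISO: 4000 → 5000 → 6400 → 8000 → 10000 → 12800 → 16000 — 2 stops higher (brighter).
Net change so far: 4 stops brighter. Offset with the shutter speed: 1/60 → 1/80 → 1/100 → 1/125 → 1/160 → 1/200 → 1/250 → 1/320 → 1/400 → 1/500 → 1/640 → 1/800 → 1/1000.

1/1000s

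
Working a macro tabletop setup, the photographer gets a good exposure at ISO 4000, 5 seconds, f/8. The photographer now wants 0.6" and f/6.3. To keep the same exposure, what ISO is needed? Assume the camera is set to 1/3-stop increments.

ISO 20000

Shutter speed: 5 → 4 → 3.2 → 2.5 → 2 → 1.6 → 1.3 → 1 → 0.8 → 0.6 — 3 stops shorter (darker).
Aperture: f/8 → f/7.1 → f/6.3 — 2/3 stop wider (brighter).
Net change so far: 2 1/3 stops darker. Offset with the ISO: 4000 → 5000 → 6400 → 8000 → 10000 → 12800 → 16000 → 20000.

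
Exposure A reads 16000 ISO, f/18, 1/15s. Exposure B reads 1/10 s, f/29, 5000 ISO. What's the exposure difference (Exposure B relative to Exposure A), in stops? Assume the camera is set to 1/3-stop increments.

2 1/3 stops darker

Aperture: f/18 → f/20 → f/22 → f/25 → f/29 — 1 1/3 stops smaller aperture (darker).
Shutter speed: 1/15 → 1/13 → 1/10 — 2/3 stop longer (brighter).
ISO: 16000 → 12800 → 10000 → 8000 → 6400 → 5000 — 1 2/3 stops dropped (darker).
Net: −1 1/3 +2/3 −1 2/3 = −2 1/3 stops.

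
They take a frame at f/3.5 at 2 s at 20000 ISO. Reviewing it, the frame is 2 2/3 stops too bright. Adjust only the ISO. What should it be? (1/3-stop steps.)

ISO 3200

Overexposed by 2 2/3 stops → need 2 2/3 stops darker.
ISO: 20000 → 16000 → 12800 → 10000 → 8000 → 6400 → 5000 → 4000 → 3200.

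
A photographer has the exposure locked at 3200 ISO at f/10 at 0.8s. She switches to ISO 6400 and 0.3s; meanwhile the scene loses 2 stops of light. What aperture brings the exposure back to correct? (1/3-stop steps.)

Scene light: 2 stops darker.
ISO: 3200 → 4000 → 5000 → 6400 — 1 stop raised (brighter).
Shutter speed: 0.8 → 0.6 → 0.5 → 0.4 → 0.3 — 1 1/3 stops shorter (darker).
Net so far: 2 1/3 stops darker. Aperture: f/10 → f/9 → f/8 → f/7.1 → f/6.3 → f/5.6 → f/5 → f/4.5.

f/4.5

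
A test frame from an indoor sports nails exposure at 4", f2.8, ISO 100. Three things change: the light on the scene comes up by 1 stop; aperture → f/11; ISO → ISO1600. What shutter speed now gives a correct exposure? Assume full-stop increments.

2 s

Scene light: 1 stop brighter.
Aperture: f/2.8 → f/4 → f/5.6 → f/8 → f/11 — 4 stops narrower (darker).
ISO: 100 → 200 → 400 → 800 → 1600 — 4 stops raised (brighter).
Net so far: 1 stop brighter. Shutter speed: 4 → 2.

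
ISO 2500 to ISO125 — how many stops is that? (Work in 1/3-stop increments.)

4 1/3 stops

2500 → 2000 → 1600 → 1250 → 1000 → 800 → 640 → 500 → 400 → 320 → 250 → 200 → 160 → 125 — count the steps: 13 third-stops = 4 1/3 stops.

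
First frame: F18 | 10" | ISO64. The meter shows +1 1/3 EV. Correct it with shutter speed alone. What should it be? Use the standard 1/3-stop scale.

4 s

Overexposed by 1 1/3 stops → need 1 1/3 stops darker.
Shutter speed: 10 → 8 → 6 → 5 → 4.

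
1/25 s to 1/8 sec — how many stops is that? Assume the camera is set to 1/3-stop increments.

1 2/3 stops

1/25 → 1/20 → 1/15 → 1/13 → 1/10 → 1/8 — count the steps: 5 third-stops = 1 2/3 stops.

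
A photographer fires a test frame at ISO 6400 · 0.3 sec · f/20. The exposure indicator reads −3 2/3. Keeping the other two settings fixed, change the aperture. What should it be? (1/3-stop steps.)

f/5.6

Underexposed by 3 2/3 stops → need 3 2/3 stops brighter.
Aperture: f/20 → f/18 → f/16 → f/14 → f/13 → f/11 → f/10 → f/9 → f/8 → f/7.1 → f/6.3 → f/5.6.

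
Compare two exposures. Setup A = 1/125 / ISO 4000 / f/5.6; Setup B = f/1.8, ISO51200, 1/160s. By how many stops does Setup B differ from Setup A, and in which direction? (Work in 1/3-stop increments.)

6 2/3 stops brighter

Aperture: f/5.6 → f/5 → f/4.5 → f/4 → f/3.5 → f/3.2 → f/2.8 → f/2.5 → f/2.2 → f/2 → f/1.8 — 3 1/3 stops larger aperture (brighter).
Shutter speed: 1/125 → 1/160 — 1/3 stop shorter (darker).
ISO: 4000 → 5000 → 6400 → 8000 → 10000 → 12800 → 16000 → 20000 → 25600 → 32000 → 40000 → 51200 — 3 2/3 stops higher (brighter).
Net: +3 1/3 −1/3 +3 2/3 = +6 2/3 stops.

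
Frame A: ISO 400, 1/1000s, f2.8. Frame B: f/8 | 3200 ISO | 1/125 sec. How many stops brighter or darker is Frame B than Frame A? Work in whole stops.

3 stops brighter

Aperture: f/2.8 → f/4 → f/5.6 → f/8 — 3 stops smaller aperture (darker).
Shutter speed: 1/1000 → 1/500 → 1/250 → 1/125 — 3 stops slower (brighter).
ISO: 400 → 800 → 1600 → 3200 — 3 stops higher (brighter).
Net: −3 +3 +3 = +3 stops.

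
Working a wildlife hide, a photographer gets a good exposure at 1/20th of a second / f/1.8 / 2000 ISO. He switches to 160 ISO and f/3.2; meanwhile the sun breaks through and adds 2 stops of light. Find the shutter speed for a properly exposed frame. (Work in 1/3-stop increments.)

0.5 s

Scene light: 2 stops brighter.
ISO: 2000 → 1600 → 1250 → 1000 → 800 → 640 → 500 → 400 → 320 → 250 → 200 → 160 — 3 2/3 stops lower (darker).
Aperture: f/1.8 → f/2 → f/2.2 → f/2.5 → f/2.8 → f/3.2 — 1 2/3 stops smaller aperture (darker).
Net so far: 3 1/3 stops darker. Shutter speed: 1/20 → 1/15 → 1/13 → 1/10 → 1/8 → 1/6 → 1/5 → 1/4 → 0.3 → 0.4 → 0.5.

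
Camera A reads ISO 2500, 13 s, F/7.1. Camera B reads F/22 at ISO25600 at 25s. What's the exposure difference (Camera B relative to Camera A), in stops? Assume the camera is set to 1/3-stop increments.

Aperture: f/7.1 → f/8 → f/9 → f/10 → f/11 → f/13 → f/14 → f/16 → f/18 → f/20 → f/22 — 3 1/3 stops narrower (darker).
Shutter speed: 13 → 15 → 20 → 25 — 1 stop longer (brighter).
ISO: 2500 → 3200 → 4000 → 5000 → 6400 → 8000 → 10000 → 12800 → 16000 → 20000 → 25600 — 3 1/3 stops higher (brighter).
Net: −3 1/3 +1 +3 1/3 = +1 stop.

1 stop brighter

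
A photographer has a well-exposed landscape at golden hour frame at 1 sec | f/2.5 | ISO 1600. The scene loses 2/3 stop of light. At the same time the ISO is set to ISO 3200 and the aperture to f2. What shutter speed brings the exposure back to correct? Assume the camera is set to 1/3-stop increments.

0.5 s

Scene light: 2/3 stop darker.
ISO: 1600 → 2000 → 2500 → 3200 — 1 stop raised (brighter).
Aperture: f/2.5 → f/2.2 → f/2 — 2/3 stop opened up (brighter).
Net so far: 1 stop brighter. Shutter speed: 1 → 0.8 → 0.6 → 0.5.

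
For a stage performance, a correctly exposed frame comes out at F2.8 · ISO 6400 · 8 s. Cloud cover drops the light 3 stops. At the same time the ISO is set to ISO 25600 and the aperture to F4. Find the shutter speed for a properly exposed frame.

30 s

Scene light: 3 stops darker.
ISO: 6400 → 12800 → 25600 — 2 stops raised (brighter).
Aperture: f/2.8 → f/4 — 1 stop smaller aperture (darker).
Net so far: 2 stops darker. Shutter speed: 8 → 15 → 30.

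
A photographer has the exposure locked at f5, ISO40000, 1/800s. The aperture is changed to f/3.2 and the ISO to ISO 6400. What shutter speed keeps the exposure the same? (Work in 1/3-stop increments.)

Aperture: f/5 → f/4.5 → f/4 → f/3.5 → f/3.2 — 1 1/3 stops larger aperture (brighter).
ISO: 40000 → 32000 → 25600 → 20000 → 16000 → 12800 → 10000 → 8000 → 6400 — 2 2/3 stops lower (darker).
Net change so far: 1 1/3 stops darker. Offset with the shutter speed: 1/800 → 1/640 → 1/500 → 1/400 → 1/320.

1/320s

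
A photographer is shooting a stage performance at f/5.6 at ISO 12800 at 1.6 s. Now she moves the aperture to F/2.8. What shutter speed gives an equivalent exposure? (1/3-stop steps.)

0.4 s

Aperture: f/5.6 → f/5 → f/4.5 → f/4 → f/3.5 → f/3.2 → f/2.8 — 2 stops wider (brighter).
Need 2 stops darker from the shutter speed: 1.6 → 1.3 → 1 → 0.8 → 0.6 → 0.5 → 0.4.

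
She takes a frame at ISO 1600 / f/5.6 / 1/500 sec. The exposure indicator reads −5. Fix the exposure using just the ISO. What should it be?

Underexposed by 5 stops → need 5 stops brighter.
ISO: 1600 → 3200 → 6400 → 12800 → 25600 → 51200.

ISO 51200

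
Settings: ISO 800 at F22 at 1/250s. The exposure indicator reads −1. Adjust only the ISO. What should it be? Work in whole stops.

ISO 1600

Underexposed by 1 stop → need 1 stop brighter.
ISO: 800 → 1600.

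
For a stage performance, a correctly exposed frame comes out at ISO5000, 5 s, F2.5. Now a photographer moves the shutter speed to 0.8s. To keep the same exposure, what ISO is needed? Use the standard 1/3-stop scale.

Shutter speed: 5 → 4 → 3.2 → 2.5 → 2 → 1.6 → 1.3 → 1 → 0.8 — 2 2/3 stops faster (darker).
Need 2 2/3 stops brighter from the ISO: 5000 → 6400 → 8000 → 10000 → 12800 → 16000 → 20000 → 25600 → 32000.

ISO 32000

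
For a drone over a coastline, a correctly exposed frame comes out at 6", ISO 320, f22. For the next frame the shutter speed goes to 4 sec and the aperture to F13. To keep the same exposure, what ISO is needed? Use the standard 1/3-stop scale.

ISO 160

Shutter speed: 6 → 5 → 4 — 2/3 stop faster (darker).
Aperture: f/22 → f/20 → f/18 → f/16 → f/14 → f/13 — 1 2/3 stops opened up (brighter).
Net change so far: 1 stop brighter. Offset with the ISO: 320 → 250 → 200 → 160.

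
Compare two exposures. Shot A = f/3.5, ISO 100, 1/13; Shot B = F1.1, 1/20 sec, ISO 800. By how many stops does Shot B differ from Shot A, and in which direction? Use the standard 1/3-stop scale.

Aperture: f/3.5 → f/3.2 → f/2.8 → f/2.5 → f/2.2 → f/2 → f/1.8 → f/1.6 → f/1.4 → f/1.2 → f/1.1 — 3 1/3 stops opened up (brighter).
Shutter speed: 1/13 → 1/15 → 1/20 — 2/3 stop shorter (darker).
ISO: 100 → 125 → 160 → 200 → 250 → 320 → 400 → 500 → 640 → 800 — 3 stops higher (brighter).
Net: +3 1/3 −2/3 +3 = +5 2/3 stops.

5 2/3 stops brighter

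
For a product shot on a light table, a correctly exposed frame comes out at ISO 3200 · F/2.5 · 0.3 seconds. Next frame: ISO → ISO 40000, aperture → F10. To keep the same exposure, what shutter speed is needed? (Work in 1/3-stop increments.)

ISO: 3200 → 4000 → 5000 → 6400 → 8000 → 10000 → 12800 → 16000 → 20000 → 25600 → 32000 → 40000 — 3 2/3 stops raised (brighter).
Aperture: f/2.5 → f/2.8 → f/3.2 → f/3.5 → f/4 → f/4.5 → f/5 → f/5.6 → f/6.3 → f/7.1 → f/8 → f/9 → f/10 — 4 stops smaller aperture (darker).
Net change so far: 1/3 stop darker. Offset with the shutter speed: 0.3 → 0.4.

0.4 s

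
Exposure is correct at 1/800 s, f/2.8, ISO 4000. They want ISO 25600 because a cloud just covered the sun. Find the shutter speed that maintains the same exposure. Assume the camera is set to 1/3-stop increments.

ISO: 4000 → 5000 → 6400 → 8000 → 10000 → 12800 → 16000 → 20000 → 25600 — 2 2/3 stops raised (brighter).
Need 2 2/3 stops darker from the shutter speed: 1/800 → 1/1000 → 1/1250 → 1/1600 → 1/2000 → 1/2500 → 1/3200 → 1/4000 → 1/5000.

1/5000s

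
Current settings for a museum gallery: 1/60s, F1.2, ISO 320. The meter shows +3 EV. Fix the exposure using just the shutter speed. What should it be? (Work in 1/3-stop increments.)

Overexposed by 3 stops → need 3 stops darker.
Shutter speed: 1/60 → 1/80 → 1/100 → 1/125 → 1/160 → 1/200 → 1/250 → 1/320 → 1/400 → 1/500.

1/500s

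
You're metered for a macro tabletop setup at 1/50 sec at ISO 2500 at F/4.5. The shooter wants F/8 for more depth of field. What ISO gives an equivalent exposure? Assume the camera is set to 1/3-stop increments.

Aperture: f/4.5 → f/5 → f/5.6 → f/6.3 → f/7.1 → f/8 — 1 2/3 stops smaller aperture (darker).
Need 1 2/3 stops brighter from the ISO: 2500 → 3200 → 4000 → 5000 → 6400 → 8000.

ISO 8000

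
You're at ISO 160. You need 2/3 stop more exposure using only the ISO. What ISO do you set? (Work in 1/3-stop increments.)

ISO 250

ISO: 160 → 200 → 250 — 2/3 stop raised (brighter).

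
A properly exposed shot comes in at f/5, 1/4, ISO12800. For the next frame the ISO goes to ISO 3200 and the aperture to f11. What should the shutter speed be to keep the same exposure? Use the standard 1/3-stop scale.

5 s

ISO: 12800 → 10000 → 8000 → 6400 → 5000 → 4000 → 3200 — 2 stops lower (darker).
Aperture: f/5 → f/5.6 → f/6.3 → f/7.1 → f/8 → f/9 → f/10 → f/11 — 2 1/3 stops stopped down (darker).
Net change so far: 4 1/3 stops darker. Offset with the shutter speed: 1/4 → 0.3 → 0.4 → 0.5 → 0.6 → 0.8 → 1 → 1.3 → 1.6 → 2 → 2.5 → 3.2 → 4 → 5.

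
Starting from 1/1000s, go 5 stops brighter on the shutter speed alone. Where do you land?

1/30s

Shutter speed: 1/1000 → 1/500 → 1/250 → 1/125 → 1/60 → 1/30 — 5 stops slower (brighter).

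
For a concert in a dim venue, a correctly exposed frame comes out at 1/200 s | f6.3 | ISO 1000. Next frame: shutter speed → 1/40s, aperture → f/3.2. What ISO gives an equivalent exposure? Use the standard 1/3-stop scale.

ISO 50

Shutter speed: 1/200 → 1/160 → 1/125 → 1/100 → 1/80 → 1/60 → 1/50 → 1/40 — 2 1/3 stops longer (brighter).
Aperture: f/6.3 → f/5.6 → f/5 → f/4.5 → f/4 → f/3.5 → f/3.2 — 2 stops larger aperture (brighter).
Net change so far: 4 1/3 stops brighter. Offset with the ISO: 1000 → 800 → 640 → 500 → 400 → 320 → 250 → 200 → 160 → 125 → 100 → 80 → 64 → 50.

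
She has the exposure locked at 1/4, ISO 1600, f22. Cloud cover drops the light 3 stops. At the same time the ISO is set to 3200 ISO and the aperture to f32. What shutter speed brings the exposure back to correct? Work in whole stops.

Scene light: 3 stops darker.
ISO: 1600 → 3200 — 1 stop higher (brighter).
Aperture: f/22 → f/32 — 1 stop narrower (darker).
Net so far: 3 stops darker. Shutter speed: 1/4 → 1/2 → 1 → 2.

2 s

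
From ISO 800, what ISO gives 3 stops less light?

ISO 100

ISO: 800 → 400 → 200 → 100 — 3 stops dropped (darker).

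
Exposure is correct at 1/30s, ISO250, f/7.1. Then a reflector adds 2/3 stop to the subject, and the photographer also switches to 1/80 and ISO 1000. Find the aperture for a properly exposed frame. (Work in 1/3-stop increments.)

Scene light: 2/3 stop brighter.
Shutter speed: 1/30 → 1/40 → 1/50 → 1/60 → 1/80 — 1 1/3 stops shorter (darker).
ISO: 250 → 320 → 400 → 500 → 640 → 800 → 1000 — 2 stops raised (brighter).
Net so far: 1 1/3 stops brighter. Aperture: f/7.1 → f/8 → f/9 → f/10 → f/11.

f/11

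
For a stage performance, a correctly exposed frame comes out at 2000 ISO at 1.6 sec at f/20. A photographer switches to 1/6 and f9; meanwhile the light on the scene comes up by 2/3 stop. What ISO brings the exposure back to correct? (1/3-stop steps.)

ISO 2500

Scene light: 2/3 stop brighter.
Shutter speed: 1.6 → 1.3 → 1 → 0.8 → 0.6 → 0.5 → 0.4 → 0.3 → 1/4 → 1/5 → 1/6 — 3 1/3 stops faster (darker).
Aperture: f/20 → f/18 → f/16 → f/14 → f/13 → f/11 → f/10 → f/9 — 2 1/3 stops wider (brighter).
Net so far: 1/3 stop darker. ISO: 2000 → 2500.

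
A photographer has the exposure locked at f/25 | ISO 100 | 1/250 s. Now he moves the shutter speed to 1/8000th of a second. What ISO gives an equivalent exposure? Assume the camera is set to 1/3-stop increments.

ISO 3200

Shutter speed: 1/250 → 1/320 → 1/400 → 1/500 → 1/640 → 1/800 → 1/1000 → 1/1250 → 1/1600 → 1/2000 → 1/2500 → 1/3200 → 1/4000 → 1/5000 → 1/6400 → 1/8000 — 5 stops faster (darker).
Need 5 stops brighter from the ISO: 100 → 125 → 160 → 200 → 250 → 320 → 400 → 500 → 640 → 800 → 1000 → 1250 → 1600 → 2000 → 2500 → 3200.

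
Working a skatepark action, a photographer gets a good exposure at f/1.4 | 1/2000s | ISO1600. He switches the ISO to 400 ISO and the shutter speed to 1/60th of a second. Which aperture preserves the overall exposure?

ISO: 1600 → 800 → 400 — 2 stops dropped (darker).
Shutter speed: 1/2000 → 1/1000 → 1/500 → 1/250 → 1/125 → 1/60 — 5 stops longer (brighter).
Net change so far: 3 stops brighter. Offset with the aperture: f/1.4 → f/2 → f/2.8 → f/4.

f/4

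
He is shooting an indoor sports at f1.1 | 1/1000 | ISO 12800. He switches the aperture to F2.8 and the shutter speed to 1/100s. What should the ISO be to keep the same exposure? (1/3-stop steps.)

Aperture: f/1.1 → f/1.2 → f/1.4 → f/1.6 → f/1.8 → f/2 → f/2.2 → f/2.5 → f/2.8 — 2 2/3 stops smaller aperture (darker).
Shutter speed: 1/1000 → 1/800 → 1/640 → 1/500 → 1/400 → 1/320 → 1/250 → 1/200 → 1/160 → 1/125 → 1/100 — 3 1/3 stops longer (brighter).
Net change so far: 2/3 stop brighter. Offset with the ISO: 12800 → 10000 → 8000.

ISO 8000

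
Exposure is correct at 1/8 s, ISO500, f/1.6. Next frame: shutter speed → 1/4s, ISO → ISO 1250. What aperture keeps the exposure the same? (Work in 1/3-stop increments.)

f/3.5

Shutter speed: 1/8 → 1/6 → 1/5 → 1/4 — 1 stop longer (brighter).
ISO: 500 → 640 → 800 → 1000 → 1250 — 1 1/3 stops higher (brighter).
Net change so far: 2 1/3 stops brighter. Offset with the aperture: f/1.6 → f/1.8 → f/2 → f/2.2 → f/2.5 → f/2.8 → f/3.2 → f/3.5.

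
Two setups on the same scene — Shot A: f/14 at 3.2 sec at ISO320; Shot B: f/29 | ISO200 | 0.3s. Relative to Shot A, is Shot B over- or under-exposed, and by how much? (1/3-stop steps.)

Aperture: f/14 → f/16 → f/18 → f/20 → f/22 → f/25 → f/29 — 2 stops narrower (darker).
Shutter speed: 3.2 → 2.5 → 2 → 1.6 → 1.3 → 1 → 0.8 → 0.6 → 0.5 → 0.4 → 0.3 — 3 1/3 stops shorter (darker).
ISO: 320 → 250 → 200 — 2/3 stop dropped (darker).
Net: −2 −3 1/3 −2/3 = −6 stops.

6 stops darker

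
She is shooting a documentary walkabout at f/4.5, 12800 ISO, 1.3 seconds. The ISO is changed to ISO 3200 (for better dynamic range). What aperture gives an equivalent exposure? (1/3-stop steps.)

ISO: 12800 → 10000 → 8000 → 6400 → 5000 → 4000 → 3200 — 2 stops lower (darker).
Need 2 stops brighter from the aperture: f/4.5 → f/4 → f/3.5 → f/3.2 → f/2.8 → f/2.5 → f/2.2.

f/2.2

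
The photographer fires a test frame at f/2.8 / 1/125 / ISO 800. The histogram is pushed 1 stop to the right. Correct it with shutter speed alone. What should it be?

Overexposed by 1 stop → need 1 stop darker.
Shutter speed: 1/125 → 1/250.

1/250s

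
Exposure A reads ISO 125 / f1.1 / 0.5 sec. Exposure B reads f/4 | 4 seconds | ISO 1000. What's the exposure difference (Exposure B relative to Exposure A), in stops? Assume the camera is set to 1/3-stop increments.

2 1/3 stops brighter

Aperture: f/1.1 → f/1.2 → f/1.4 → f/1.6 → f/1.8 → f/2 → f/2.2 → f/2.5 → f/2.8 → f/3.2 → f/3.5 → f/4 — 3 2/3 stops stopped down (darker).
Shutter speed: 0.5 → 0.6 → 0.8 → 1 → 1.3 → 1.6 → 2 → 2.5 → 3.2 → 4 — 3 stops longer (brighter).
ISO: 125 → 160 → 200 → 250 → 320 → 400 → 500 → 640 → 800 → 1000 — 3 stops raised (brighter).
Net: −3 2/3 +3 +3 = +2 1/3 stops.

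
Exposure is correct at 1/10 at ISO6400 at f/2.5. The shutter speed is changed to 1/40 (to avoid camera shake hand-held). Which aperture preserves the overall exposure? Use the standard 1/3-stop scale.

Shutter speed: 1/10 → 1/13 → 1/15 → 1/20 → 1/25 → 1/30 → 1/40 — 2 stops shorter (darker).
Need 2 stops brighter from the aperture: f/2.5 → f/2.2 → f/2 → f/1.8 → f/1.6 → f/1.4 → f/1.2.

f/1.2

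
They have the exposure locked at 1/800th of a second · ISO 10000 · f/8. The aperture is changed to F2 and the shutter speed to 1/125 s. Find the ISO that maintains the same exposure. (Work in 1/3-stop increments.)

ISO 100

Aperture: f/8 → f/7.1 → f/6.3 → f/5.6 → f/5 → f/4.5 → f/4 → f/3.5 → f/3.2 → f/2.8 → f/2.5 → f/2.2 → f/2 — 4 stops opened up (brighter).
Shutter speed: 1/800 → 1/640 → 1/500 → 1/400 → 1/320 → 1/250 → 1/200 → 1/160 → 1/125 — 2 2/3 stops longer (brighter).
Net change so far: 6 2/3 stops brighter. Offset with the ISO: 10000 → 8000 → 6400 → 5000 → 4000 → 3200 → 2500 → 2000 → 1600 → 1250 → 1000 → 800 → 640 → 500 → 400 → 320 → 250 → 200 → 160 → 125 → 100.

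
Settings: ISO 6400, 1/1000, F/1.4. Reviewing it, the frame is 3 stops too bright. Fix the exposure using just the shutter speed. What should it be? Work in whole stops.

Overexposed by 3 stops → need 3 stops darker.
Shutter speed: 1/1000 → 1/2000 → 1/4000 → 1/8000.

1/8000s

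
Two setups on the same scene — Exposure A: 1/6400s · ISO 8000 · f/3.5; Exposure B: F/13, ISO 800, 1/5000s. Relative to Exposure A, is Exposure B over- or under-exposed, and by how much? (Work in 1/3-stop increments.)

Aperture: f/3.5 → f/4 → f/4.5 → f/5 → f/5.6 → f/6.3 → f/7.1 → f/8 → f/9 → f/10 → f/11 → f/13 — 3 2/3 stops stopped down (darker).
Shutter speed: 1/6400 → 1/5000 — 1/3 stop longer (brighter).
ISO: 8000 → 6400 → 5000 → 4000 → 3200 → 2500 → 2000 → 1600 → 1250 → 1000 → 800 — 3 1/3 stops lower (darker).
Net: −3 2/3 +1/3 −3 1/3 = −6 2/3 stops.

6 2/3 stops darker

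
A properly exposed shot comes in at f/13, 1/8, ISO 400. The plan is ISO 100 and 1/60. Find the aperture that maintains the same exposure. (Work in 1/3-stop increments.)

f/2.2

ISO: 400 → 320 → 250 → 200 → 160 → 125 → 100 — 2 stops lower (darker).
Shutter speed: 1/8 → 1/10 → 1/13 → 1/15 → 1/20 → 1/25 → 1/30 → 1/40 → 1/50 → 1/60 — 3 stops faster (darker).
Net change so far: 5 stops darker. Offset with the aperture: f/13 → f/11 → f/10 → f/9 → f/8 → f/7.1 → f/6.3 → f/5.6 → f/5 → f/4.5 → f/4 → f/3.5 → f/3.2 → f/2.8 → f/2.5 → f/2.2.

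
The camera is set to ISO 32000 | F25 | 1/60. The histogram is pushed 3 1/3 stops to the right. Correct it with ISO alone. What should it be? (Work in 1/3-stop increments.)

ISO 3200

Overexposed by 3 1/3 stops → need 3 1/3 stops darker.
ISO: 32000 → 25600 → 20000 → 16000 → 12800 → 10000 → 8000 → 6400 → 5000 → 4000 → 3200.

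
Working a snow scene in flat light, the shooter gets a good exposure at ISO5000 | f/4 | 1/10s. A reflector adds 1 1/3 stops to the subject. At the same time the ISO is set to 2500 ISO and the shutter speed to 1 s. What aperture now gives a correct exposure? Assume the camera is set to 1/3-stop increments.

f/14

Scene light: 1 1/3 stops brighter.
ISO: 5000 → 4000 → 3200 → 2500 — 1 stop lower (darker).
Shutter speed: 1/10 → 1/8 → 1/6 → 1/5 → 1/4 → 0.3 → 0.4 → 0.5 → 0.6 → 0.8 → 1 — 3 1/3 stops slower (brighter).
Net so far: 3 2/3 stops brighter. Aperture: f/4 → f/4.5 → f/5 → f/5.6 → f/6.3 → f/7.1 → f/8 → f/9 → f/10 → f/11 → f/13 → f/14.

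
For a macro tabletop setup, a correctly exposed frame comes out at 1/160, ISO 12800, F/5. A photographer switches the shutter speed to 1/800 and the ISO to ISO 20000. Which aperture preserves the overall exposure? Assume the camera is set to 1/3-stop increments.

f/2.8

Shutter speed: 1/160 → 1/200 → 1/250 → 1/320 → 1/400 → 1/500 → 1/640 → 1/800 — 2 1/3 stops shorter (darker).
ISO: 12800 → 16000 → 20000 — 2/3 stop higher (brighter).
Net change so far: 1 2/3 stops darker. Offset with the aperture: f/5 → f/4.5 → f/4 → f/3.5 → f/3.2 → f/2.8.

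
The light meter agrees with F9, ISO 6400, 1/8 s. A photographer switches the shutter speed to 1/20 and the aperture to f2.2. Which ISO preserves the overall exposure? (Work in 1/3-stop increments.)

Shutter speed: 1/8 → 1/10 → 1/13 → 1/15 → 1/20 — 1 1/3 stops faster (darker).
Aperture: f/9 → f/8 → f/7.1 → f/6.3 → f/5.6 → f/5 → f/4.5 → f/4 → f/3.5 → f/3.2 → f/2.8 → f/2.5 → f/2.2 — 4 stops opened up (brighter).
Net change so far: 2 2/3 stops brighter. Offset with the ISO: 6400 → 5000 → 4000 → 3200 → 2500 → 2000 → 1600 → 1250 → 1000.

ISO 1000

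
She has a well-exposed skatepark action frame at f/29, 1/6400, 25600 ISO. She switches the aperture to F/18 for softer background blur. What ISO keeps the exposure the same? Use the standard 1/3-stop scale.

Aperture: f/29 → f/25 → f/22 → f/20 → f/18 — 1 1/3 stops wider (brighter).
Need 1 1/3 stops darker from the ISO: 25600 → 20000 → 16000 → 12800 → 10000.

ISO 10000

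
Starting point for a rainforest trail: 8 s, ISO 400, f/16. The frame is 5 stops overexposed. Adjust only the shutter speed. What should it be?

Overexposed by 5 stops → need 5 stops darker.
Shutter speed: 8 → 4 → 2 → 1 → 1/2 → 1/4.

1/4s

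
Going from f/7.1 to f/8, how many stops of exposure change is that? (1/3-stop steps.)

f/7.1 → f/8 — count the steps: 1 third-stops = 1/3 stop.

1/3 stop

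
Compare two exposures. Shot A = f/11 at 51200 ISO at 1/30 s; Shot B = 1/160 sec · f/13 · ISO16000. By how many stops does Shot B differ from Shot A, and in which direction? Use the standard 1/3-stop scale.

4 1/3 stops darker

Aperture: f/11 → f/13 — 1/3 stop stopped down (darker).
Shutter speed: 1/30 → 1/40 → 1/50 → 1/60 → 1/80 → 1/100 → 1/125 → 1/160 — 2 1/3 stops shorter (darker).
ISO: 51200 → 40000 → 32000 → 25600 → 20000 → 16000 — 1 2/3 stops lower (darker).
Net: −1/3 −2 1/3 −1 2/3 = −4 1/3 stops.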